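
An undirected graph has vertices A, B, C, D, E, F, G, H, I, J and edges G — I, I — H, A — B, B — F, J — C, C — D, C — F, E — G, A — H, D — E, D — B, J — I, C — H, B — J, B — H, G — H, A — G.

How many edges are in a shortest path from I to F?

Distance 0: I.
Distance 1: G, H, J.
Distance 2: A, B, C, E.
Distance 3: D, F — contains F.

3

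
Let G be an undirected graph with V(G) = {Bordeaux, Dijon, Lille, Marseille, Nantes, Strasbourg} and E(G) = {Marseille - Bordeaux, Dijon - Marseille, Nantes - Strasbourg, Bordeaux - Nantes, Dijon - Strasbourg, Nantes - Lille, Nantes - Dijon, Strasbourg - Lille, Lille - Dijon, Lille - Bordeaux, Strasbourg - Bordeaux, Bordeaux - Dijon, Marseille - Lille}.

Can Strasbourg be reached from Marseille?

Yes

Explore from Marseille.
Distance 1: reach Bordeaux, Dijon, Lille.
Distance 2: reach Nantes, Strasbourg.
Found Strasbourg.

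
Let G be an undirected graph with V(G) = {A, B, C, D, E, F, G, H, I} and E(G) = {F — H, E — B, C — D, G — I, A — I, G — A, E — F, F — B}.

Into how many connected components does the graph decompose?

3

From A: component {A, G, I}.
From B: component {B, E, F, H}.
From C: component {C, D}.
That's 3 components.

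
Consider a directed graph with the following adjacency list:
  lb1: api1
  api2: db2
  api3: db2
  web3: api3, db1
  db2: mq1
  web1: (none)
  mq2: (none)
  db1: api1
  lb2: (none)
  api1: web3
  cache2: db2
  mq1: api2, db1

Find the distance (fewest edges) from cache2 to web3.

5

Distance 0: cache2.
Distance 1: db2.
Distance 2: mq1.
Distance 3: api2, db1.
Distance 4: api1.
Distance 5: web3 — contains web3.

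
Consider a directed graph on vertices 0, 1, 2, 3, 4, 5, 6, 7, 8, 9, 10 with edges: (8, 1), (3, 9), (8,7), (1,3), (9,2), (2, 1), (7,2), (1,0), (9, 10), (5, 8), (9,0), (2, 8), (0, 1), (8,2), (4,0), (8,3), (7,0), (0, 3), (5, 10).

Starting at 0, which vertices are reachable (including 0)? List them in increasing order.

Start at 0.
Its neighbours: 1, 3.
Then their neighbours: 9.
Then next layer: 2, 10.
Then next layer: 8.
Then next layer: 7.
Nothing further is reachable.

0, 1, 2, 3, 7, 8, 9, 10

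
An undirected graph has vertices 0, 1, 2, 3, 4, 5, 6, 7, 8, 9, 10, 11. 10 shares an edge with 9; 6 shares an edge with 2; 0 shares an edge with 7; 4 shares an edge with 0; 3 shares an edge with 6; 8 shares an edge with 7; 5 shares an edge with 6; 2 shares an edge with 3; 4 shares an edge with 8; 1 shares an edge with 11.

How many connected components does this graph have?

4

From 0: component {0, 4, 7, 8}.
From 1: component {1, 11}.
From 2: component {2, 3, 5, 6}.
From 9: component {9, 10}.
That's 4 components.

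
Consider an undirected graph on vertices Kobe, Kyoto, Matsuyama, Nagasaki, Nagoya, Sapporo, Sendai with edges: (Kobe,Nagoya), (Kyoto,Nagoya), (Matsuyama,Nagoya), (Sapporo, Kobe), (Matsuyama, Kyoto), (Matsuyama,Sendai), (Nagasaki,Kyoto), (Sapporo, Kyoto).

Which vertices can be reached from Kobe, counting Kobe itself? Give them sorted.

Kobe, Kyoto, Matsuyama, Nagasaki, Nagoya, Sapporo, Sendai

Start at Kobe.
Its neighbours: Nagoya, Sapporo.
Then their neighbours: Kyoto, Matsuyama.
Then next layer: Nagasaki, Sendai.
Every vertex is now reached.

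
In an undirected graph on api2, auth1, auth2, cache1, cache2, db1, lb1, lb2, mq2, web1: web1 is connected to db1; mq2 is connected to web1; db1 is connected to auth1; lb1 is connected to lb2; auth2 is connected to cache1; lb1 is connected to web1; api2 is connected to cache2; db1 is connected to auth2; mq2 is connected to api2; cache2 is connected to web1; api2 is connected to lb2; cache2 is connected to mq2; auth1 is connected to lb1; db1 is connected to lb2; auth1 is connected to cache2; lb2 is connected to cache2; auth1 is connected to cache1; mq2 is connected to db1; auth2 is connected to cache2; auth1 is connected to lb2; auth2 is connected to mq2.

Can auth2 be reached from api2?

Explore from api2.
Distance 1: reach cache2, lb2, mq2.
Distance 2: reach auth1, auth2, db1, lb1, web1.
Found auth2.

Yes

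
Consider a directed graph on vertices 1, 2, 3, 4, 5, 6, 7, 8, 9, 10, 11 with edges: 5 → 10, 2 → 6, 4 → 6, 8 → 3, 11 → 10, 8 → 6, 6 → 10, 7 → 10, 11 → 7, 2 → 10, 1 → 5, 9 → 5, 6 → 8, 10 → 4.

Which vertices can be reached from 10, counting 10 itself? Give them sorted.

3, 4, 6, 8, 10

Start at 10.
Its neighbours: 4.
Then their neighbours: 6.
Then next layer: 8.
Then next layer: 3.
Nothing further is reachable.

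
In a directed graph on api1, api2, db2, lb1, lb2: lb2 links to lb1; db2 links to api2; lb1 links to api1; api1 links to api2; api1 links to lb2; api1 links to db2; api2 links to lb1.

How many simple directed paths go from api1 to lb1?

api1→api2→lb1
api1→db2→api2→lb1
api1→lb2→lb1

3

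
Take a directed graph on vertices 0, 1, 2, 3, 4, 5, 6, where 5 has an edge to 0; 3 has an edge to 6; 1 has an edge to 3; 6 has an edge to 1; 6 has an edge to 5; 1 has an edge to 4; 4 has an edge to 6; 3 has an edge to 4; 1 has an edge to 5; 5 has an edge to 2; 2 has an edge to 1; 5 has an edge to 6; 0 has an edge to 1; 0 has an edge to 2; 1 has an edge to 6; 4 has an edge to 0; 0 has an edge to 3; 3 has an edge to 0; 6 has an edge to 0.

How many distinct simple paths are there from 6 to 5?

6→0→1→5
6→0→2→1→5
6→1→5
6→5

4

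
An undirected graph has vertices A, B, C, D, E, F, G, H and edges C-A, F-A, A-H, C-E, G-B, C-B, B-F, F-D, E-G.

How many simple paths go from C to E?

C–A–F–B–G–E
C–B–G–E
C–E

3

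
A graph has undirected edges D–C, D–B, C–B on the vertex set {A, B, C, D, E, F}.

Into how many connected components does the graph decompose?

4

From A: component {A}.
From B: component {B, C, D}.
From E: component {E}.
From F: component {F}.
That's 4 components.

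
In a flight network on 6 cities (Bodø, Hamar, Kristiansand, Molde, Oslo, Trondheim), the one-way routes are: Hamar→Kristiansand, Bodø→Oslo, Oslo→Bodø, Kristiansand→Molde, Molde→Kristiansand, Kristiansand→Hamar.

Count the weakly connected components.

3

From Bodø: component {Bodø, Oslo}.
From Hamar: component {Hamar, Kristiansand, Molde}.
From Trondheim: component {Trondheim}.
That's 3 components.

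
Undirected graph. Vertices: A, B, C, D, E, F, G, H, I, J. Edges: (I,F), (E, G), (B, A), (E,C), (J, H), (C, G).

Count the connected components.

From A: component {A, B}.
From C: component {C, E, G}.
From D: component {D}.
From F: component {F, I}.
From H: component {H, J}.
That's 5 components.

5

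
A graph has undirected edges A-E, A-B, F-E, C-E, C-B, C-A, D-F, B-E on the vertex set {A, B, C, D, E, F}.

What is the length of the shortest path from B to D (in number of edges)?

3

Distance 0: B.
Distance 1: A, C, E.
Distance 2: F.
Distance 3: D — contains D.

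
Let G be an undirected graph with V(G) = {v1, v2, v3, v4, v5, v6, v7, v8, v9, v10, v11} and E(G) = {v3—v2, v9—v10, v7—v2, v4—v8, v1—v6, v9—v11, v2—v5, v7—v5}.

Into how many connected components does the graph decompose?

From v1: component {v1, v6}.
From v2: component {v2, v3, v5, v7}.
From v4: component {v4, v8}.
From v9: component {v9, v10, v11}.
That's 4 components.

4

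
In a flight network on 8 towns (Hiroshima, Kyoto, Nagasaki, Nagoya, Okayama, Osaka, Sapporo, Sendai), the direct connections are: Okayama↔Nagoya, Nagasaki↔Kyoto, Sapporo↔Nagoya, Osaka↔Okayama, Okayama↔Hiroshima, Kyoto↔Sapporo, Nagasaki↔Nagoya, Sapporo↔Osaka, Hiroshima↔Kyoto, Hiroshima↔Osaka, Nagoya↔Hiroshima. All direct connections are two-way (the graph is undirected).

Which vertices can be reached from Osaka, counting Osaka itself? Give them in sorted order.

Hiroshima, Kyoto, Nagasaki, Nagoya, Okayama, Osaka, Sapporo

Start at Osaka.
Its neighbours: Hiroshima, Okayama, Sapporo.
Then their neighbours: Kyoto, Nagoya.
Then next layer: Nagasaki.
Nothing further is reachable.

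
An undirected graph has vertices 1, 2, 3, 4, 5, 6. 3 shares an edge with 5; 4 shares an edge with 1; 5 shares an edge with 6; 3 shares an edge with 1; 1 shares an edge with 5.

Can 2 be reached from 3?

No

Explore from 3.
Distance 1: reach 1, 5.
Distance 2: reach 4, 6.
The search is exhausted without reaching 2; it lies in a different component.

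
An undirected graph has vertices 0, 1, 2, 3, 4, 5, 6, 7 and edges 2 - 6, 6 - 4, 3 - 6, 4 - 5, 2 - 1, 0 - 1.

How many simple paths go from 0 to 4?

0–1–2–6–4

1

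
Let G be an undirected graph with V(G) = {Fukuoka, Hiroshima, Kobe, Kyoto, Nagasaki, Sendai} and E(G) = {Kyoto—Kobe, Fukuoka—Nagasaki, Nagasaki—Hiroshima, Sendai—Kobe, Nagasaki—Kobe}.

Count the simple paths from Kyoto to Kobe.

Kyoto–Kobe

1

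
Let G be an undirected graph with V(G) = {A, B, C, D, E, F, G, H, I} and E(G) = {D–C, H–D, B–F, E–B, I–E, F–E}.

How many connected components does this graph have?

From A: component {A}.
From B: component {B, E, F, I}.
From C: component {C, D, H}.
From G: component {G}.
That's 4 components.

4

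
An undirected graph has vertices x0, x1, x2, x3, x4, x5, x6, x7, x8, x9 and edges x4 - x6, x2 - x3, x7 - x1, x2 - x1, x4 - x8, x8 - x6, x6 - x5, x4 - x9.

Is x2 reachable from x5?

Explore from x5.
Distance 1: reach x6.
Distance 2: reach x4, x8.
Distance 3: reach x9.
The search is exhausted without reaching x2; it lies in a different component.

No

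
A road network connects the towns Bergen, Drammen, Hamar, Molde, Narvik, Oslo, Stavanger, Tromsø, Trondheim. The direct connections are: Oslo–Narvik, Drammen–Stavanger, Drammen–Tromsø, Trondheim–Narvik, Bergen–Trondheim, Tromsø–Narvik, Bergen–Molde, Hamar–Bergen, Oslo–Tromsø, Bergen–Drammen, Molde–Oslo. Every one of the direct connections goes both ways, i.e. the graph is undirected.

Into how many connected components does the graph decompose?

1

From Bergen: component {Bergen, Drammen, Hamar, Molde, Narvik, Oslo, Stavanger, Tromsø, Trondheim}.
That's 1 component.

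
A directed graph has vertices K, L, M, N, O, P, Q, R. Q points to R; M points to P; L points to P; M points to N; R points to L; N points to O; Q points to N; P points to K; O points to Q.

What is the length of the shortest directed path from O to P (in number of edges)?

Distance 0: O.
Distance 1: Q.
Distance 2: N, R.
Distance 3: L.
Distance 4: P — contains P.

4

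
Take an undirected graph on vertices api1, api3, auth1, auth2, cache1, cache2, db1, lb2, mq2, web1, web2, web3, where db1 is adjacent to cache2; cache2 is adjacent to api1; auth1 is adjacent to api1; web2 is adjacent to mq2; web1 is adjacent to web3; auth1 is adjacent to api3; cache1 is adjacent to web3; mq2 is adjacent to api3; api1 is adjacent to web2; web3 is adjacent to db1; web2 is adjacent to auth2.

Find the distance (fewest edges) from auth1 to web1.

Distance 0: auth1.
Distance 1: api1, api3.
Distance 2: cache2, mq2, web2.
Distance 3: auth2, db1.
Distance 4: web3.
Distance 5: cache1, web1 — contains web1.

5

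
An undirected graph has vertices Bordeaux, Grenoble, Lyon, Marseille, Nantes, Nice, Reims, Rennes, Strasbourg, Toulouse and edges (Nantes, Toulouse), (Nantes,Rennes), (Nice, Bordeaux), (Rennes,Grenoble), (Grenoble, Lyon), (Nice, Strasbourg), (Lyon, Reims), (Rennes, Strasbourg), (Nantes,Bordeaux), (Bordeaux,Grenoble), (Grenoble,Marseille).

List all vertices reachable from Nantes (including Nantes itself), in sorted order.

Start at Nantes.
Its neighbours: Bordeaux, Rennes, Toulouse.
Then their neighbours: Grenoble, Nice, Strasbourg.
Then next layer: Lyon, Marseille.
Then next layer: Reims.
Every vertex is now reached.

Bordeaux, Grenoble, Lyon, Marseille, Nantes, Nice, Reims, Rennes, Strasbourg, Toulouse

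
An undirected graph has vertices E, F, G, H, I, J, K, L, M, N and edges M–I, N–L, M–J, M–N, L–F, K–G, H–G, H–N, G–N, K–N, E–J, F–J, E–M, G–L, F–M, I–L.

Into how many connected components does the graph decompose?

From E: component {E, F, G, H, I, J, K, L, M, N}.
That's 1 component.

1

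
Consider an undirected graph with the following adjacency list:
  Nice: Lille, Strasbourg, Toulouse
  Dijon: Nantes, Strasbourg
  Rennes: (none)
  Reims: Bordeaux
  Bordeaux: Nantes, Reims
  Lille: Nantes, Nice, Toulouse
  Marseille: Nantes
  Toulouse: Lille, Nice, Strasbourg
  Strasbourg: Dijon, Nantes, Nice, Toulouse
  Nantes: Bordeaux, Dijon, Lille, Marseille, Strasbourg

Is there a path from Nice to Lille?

Explore from Nice.
Distance 1: reach Lille, Strasbourg, Toulouse.
Found Lille.

Yes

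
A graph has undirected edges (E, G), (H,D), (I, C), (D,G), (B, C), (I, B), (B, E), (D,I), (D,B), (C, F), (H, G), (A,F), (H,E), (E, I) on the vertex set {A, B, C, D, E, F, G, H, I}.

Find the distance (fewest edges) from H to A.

Distance 0: H.
Distance 1: D, E, G.
Distance 2: B, I.
Distance 3: C.
Distance 4: F.
Distance 5: A — contains A.

5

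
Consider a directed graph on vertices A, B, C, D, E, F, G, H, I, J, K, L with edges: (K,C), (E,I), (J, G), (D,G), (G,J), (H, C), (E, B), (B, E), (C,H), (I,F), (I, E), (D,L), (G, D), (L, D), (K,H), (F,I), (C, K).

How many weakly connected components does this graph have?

4

From A: component {A}.
From B: component {B, E, F, I}.
From C: component {C, H, K}.
From D: component {D, G, J, L}.
That's 4 components.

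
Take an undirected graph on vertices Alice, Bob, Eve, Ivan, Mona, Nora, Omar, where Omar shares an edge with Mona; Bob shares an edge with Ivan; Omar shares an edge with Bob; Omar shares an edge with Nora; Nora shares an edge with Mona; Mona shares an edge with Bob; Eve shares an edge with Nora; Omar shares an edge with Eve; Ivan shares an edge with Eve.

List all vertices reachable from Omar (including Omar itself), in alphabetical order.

Start at Omar.
Its neighbours: Bob, Eve, Mona, Nora.
Then their neighbours: Ivan.
Nothing further is reachable.

Bob, Eve, Ivan, Mona, Nora, Omar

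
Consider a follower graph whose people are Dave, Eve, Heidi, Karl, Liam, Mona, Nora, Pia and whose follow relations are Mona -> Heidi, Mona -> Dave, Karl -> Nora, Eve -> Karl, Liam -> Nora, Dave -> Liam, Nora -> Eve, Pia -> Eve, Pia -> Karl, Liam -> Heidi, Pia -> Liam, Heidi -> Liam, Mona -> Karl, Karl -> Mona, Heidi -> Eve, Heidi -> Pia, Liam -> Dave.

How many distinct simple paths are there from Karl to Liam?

3

Karl→Mona→Dave→Liam
Karl→Mona→Heidi→Liam
Karl→Mona→Heidi→Pia→Liam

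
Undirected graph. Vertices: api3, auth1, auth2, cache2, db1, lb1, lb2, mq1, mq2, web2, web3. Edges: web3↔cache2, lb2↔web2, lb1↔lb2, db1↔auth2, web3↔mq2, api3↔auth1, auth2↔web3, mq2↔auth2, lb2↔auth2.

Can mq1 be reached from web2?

No

Explore from web2.
Distance 1: reach lb2.
Distance 2: reach auth2, lb1.
Distance 3: reach db1, mq2, web3.
Distance 4: reach cache2.
The search is exhausted without reaching mq1; it lies in a different component.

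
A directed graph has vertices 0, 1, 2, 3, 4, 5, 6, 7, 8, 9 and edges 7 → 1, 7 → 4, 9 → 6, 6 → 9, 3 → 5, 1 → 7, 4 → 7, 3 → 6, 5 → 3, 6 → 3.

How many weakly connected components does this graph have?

5

From 0: component {0}.
From 1: component {1, 4, 7}.
From 2: component {2}.
From 3: component {3, 5, 6, 9}.
From 8: component {8}.
That's 5 components.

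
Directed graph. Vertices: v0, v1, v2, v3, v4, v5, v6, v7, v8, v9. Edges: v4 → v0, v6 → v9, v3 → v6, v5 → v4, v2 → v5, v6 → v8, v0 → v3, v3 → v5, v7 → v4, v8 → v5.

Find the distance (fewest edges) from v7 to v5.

Distance 0: v7.
Distance 1: v4.
Distance 2: v0.
Distance 3: v3.
Distance 4: v5, v6 — contains v5.

4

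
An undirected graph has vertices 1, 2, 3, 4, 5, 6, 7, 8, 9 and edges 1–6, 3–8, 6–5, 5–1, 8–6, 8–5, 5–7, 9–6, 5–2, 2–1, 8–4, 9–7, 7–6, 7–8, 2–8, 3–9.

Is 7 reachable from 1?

Explore from 1.
Distance 1: reach 2, 5, 6.
Distance 2: reach 7, 8, 9.
Found 7.

Yes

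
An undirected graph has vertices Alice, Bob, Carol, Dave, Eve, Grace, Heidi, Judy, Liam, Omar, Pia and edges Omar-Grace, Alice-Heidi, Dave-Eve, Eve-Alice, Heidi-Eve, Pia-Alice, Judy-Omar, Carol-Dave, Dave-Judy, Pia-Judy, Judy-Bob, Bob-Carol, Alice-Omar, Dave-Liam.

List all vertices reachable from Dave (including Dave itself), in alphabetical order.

Start at Dave.
Its neighbours: Carol, Eve, Judy, Liam.
Then their neighbours: Alice, Bob, Heidi, Omar, Pia.
Then next layer: Grace.
Every vertex is now reached.

Alice, Bob, Carol, Dave, Eve, Grace, Heidi, Judy, Liam, Omar, Pia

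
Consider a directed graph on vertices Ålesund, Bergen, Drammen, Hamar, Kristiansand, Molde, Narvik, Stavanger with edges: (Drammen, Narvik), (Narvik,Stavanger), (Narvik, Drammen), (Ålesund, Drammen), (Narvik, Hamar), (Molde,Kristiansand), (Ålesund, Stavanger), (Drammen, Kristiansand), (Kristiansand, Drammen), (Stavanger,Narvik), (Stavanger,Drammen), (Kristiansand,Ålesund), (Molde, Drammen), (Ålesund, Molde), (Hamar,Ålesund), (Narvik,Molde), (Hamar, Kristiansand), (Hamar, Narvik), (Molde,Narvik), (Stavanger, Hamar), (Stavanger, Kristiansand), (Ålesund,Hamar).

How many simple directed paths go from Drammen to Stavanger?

7

Drammen→Kristiansand→Ålesund→Hamar→Narvik→Stavanger
Drammen→Kristiansand→Ålesund→Molde→Narvik→Stavanger
Drammen→Kristiansand→Ålesund→Stavanger
Drammen→Narvik→Hamar→Ålesund→Stavanger
Drammen→Narvik→Hamar→Kristiansand→Ålesund→Stavanger
Drammen→Narvik→Molde→Kristiansand→Ålesund→Stavanger
Drammen→Narvik→Stavanger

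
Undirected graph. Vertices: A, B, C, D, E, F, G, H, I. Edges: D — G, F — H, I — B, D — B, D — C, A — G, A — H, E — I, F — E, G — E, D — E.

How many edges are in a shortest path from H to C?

4

Distance 0: H.
Distance 1: A, F.
Distance 2: E, G.
Distance 3: D, I.
Distance 4: B, C — contains C.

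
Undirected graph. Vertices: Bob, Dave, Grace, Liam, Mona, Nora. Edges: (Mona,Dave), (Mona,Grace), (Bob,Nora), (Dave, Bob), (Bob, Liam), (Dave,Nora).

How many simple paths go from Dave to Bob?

Dave–Bob
Dave–Nora–Bob

2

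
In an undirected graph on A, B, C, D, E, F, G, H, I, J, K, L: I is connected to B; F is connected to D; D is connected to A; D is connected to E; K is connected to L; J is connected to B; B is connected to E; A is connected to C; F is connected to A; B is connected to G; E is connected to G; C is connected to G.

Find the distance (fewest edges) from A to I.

Distance 0: A.
Distance 1: C, D, F.
Distance 2: E, G.
Distance 3: B.
Distance 4: I, J — contains I.

4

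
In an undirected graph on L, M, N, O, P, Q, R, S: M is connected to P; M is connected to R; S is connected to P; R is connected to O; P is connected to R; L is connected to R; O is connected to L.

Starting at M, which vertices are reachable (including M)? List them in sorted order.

Start at M.
Its neighbours: P, R.
Then their neighbours: L, O, S.
Nothing further is reachable.

L, M, O, P, R, S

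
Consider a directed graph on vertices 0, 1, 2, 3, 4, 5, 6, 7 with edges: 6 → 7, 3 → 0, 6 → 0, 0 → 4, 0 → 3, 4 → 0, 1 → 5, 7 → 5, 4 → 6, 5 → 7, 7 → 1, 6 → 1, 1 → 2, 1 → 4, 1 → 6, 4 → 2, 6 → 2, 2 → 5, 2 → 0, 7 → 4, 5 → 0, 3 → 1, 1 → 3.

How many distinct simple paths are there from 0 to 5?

15

0→3→1→2→5
0→3→1→4→2→5
0→3→1→4→6→2→5
0→3→1→4→6→7→5
0→3→1→5
0→3→1→6→2→5
0→3→1→6→7→4→2→5
0→3→1→6→7→5
0→4→2→5
0→4→6→1→2→5
0→4→6→1→5
0→4→6→2→5
0→4→6→7→1→2→5
0→4→6→7→1→5
0→4→6→7→5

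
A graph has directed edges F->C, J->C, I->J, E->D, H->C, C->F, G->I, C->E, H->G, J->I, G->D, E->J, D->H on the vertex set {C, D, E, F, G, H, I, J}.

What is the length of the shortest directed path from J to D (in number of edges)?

Distance 0: J.
Distance 1: C, I.
Distance 2: E, F.
Distance 3: D — contains D.

3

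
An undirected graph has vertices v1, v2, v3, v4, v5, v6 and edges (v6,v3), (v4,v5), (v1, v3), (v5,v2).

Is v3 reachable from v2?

No

Explore from v2.
Distance 1: reach v5.
Distance 2: reach v4.
The search is exhausted without reaching v3; it lies in a different component.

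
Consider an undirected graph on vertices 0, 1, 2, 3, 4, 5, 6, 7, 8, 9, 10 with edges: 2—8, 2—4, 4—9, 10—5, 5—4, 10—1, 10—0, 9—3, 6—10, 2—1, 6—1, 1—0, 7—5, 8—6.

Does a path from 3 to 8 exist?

Yes

Explore from 3.
Distance 1: reach 9.
Distance 2: reach 4.
Distance 3: reach 2, 5.
Distance 4: reach 1, 7, 8, 10.
Found 8.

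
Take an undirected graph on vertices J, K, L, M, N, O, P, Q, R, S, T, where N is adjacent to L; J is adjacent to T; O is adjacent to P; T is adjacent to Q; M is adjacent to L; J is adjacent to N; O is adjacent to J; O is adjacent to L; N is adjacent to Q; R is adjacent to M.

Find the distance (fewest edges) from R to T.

Distance 0: R.
Distance 1: M.
Distance 2: L.
Distance 3: N, O.
Distance 4: J, P, Q.
Distance 5: T — contains T.

5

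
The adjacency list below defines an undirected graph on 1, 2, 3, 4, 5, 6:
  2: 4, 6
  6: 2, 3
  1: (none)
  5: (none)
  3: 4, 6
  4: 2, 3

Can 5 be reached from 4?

No

Explore from 4.
Distance 1: reach 2, 3.
Distance 2: reach 6.
The search is exhausted without reaching 5; it lies in a different component.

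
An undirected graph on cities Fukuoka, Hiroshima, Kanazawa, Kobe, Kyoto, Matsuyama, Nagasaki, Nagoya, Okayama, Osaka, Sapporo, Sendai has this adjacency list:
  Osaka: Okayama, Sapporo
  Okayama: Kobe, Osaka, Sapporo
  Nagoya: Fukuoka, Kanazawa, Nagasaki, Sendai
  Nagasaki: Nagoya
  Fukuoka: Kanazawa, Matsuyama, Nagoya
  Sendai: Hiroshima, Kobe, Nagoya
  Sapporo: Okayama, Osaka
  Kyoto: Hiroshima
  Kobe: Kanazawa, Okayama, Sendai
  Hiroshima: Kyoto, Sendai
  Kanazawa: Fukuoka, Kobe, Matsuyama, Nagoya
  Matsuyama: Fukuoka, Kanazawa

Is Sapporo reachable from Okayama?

Explore from Okayama.
Distance 1: reach Kobe, Osaka, Sapporo.
Found Sapporo.

Yes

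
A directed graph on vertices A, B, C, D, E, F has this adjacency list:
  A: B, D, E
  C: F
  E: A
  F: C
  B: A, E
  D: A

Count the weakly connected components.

2

From A: component {A, B, D, E}.
From C: component {C, F}.
That's 2 components.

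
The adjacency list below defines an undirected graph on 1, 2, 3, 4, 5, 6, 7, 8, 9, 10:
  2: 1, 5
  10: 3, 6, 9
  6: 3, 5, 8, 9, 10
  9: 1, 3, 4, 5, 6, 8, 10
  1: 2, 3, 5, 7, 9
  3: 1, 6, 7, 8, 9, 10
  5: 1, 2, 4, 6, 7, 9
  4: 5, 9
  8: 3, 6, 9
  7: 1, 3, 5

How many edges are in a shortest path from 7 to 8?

2

Distance 0: 7.
Distance 1: 1, 3, 5.
Distance 2: 2, 4, 6, 8, 9, 10 — contains 8.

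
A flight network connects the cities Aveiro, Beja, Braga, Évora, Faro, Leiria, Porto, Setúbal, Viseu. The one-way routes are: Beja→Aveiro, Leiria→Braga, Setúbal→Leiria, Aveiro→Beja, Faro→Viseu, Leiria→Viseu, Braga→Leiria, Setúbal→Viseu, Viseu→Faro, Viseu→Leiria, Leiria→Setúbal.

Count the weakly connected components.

From Aveiro: component {Aveiro, Beja}.
From Braga: component {Braga, Faro, Leiria, Setúbal, Viseu}.
From Évora: component {Évora}.
From Porto: component {Porto}.
That's 4 components.

4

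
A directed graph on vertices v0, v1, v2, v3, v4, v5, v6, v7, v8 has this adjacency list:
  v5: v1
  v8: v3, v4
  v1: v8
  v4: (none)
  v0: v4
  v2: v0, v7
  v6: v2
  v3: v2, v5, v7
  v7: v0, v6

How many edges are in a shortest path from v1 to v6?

4

Distance 0: v1.
Distance 1: v8.
Distance 2: v3, v4.
Distance 3: v2, v5, v7.
Distance 4: v0, v6 — contains v6.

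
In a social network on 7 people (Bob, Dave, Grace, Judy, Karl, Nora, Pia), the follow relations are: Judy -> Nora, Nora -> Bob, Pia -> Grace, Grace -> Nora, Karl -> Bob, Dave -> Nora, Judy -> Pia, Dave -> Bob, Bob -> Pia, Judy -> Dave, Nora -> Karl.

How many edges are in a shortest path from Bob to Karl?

4

Distance 0: Bob.
Distance 1: Pia.
Distance 2: Grace.
Distance 3: Nora.
Distance 4: Karl — contains Karl.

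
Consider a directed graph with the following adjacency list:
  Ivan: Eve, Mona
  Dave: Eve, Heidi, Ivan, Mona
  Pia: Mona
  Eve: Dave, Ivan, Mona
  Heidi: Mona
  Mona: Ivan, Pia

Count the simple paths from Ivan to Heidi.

1

Ivan→Eve→Dave→Heidi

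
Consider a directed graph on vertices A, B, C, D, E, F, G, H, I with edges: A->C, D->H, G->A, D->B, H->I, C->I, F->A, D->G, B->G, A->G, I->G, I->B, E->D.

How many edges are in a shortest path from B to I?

Distance 0: B.
Distance 1: G.
Distance 2: A.
Distance 3: C.
Distance 4: I — contains I.

4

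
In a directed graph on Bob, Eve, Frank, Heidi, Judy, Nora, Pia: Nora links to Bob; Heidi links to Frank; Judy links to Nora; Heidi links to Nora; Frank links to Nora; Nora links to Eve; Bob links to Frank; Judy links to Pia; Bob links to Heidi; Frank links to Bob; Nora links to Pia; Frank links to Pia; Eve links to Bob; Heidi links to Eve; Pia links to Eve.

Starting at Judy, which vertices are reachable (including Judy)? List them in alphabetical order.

Bob, Eve, Frank, Heidi, Judy, Nora, Pia

Start at Judy.
Its neighbours: Nora, Pia.
Then their neighbours: Bob, Eve.
Then next layer: Frank, Heidi.
Every vertex is now reached.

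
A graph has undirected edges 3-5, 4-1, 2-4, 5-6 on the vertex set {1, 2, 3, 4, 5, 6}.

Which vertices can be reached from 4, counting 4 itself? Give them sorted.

Start at 4.
Its neighbours: 1, 2.
Nothing further is reachable.

1, 2, 4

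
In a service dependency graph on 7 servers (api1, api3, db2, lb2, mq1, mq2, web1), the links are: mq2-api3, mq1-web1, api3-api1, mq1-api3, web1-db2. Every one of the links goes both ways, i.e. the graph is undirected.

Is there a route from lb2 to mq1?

No

lb2 has no edges, so nothing is reachable from it.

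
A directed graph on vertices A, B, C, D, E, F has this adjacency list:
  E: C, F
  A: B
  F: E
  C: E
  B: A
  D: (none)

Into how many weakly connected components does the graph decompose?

3

From A: component {A, B}.
From C: component {C, E, F}.
From D: component {D}.
That's 3 components.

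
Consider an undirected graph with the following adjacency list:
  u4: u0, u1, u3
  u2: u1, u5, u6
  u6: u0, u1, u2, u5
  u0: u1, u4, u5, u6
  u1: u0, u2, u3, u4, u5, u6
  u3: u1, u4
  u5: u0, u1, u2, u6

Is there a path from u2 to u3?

Yes

Explore from u2.
Distance 1: reach u1, u5, u6.
Distance 2: reach u0, u3, u4.
Found u3.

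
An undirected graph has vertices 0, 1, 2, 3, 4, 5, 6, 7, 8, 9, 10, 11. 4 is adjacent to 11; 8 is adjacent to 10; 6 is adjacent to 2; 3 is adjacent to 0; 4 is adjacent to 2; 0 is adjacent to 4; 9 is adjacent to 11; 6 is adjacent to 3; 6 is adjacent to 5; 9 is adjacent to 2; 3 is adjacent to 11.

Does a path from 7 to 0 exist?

7 has no edges, so nothing is reachable from it.

No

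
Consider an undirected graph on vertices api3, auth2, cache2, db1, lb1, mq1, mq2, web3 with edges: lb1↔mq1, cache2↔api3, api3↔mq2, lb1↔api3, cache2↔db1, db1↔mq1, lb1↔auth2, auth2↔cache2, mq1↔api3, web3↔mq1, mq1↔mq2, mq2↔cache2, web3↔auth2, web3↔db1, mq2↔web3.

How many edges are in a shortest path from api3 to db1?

Distance 0: api3.
Distance 1: cache2, lb1, mq1, mq2.
Distance 2: auth2, db1, web3 — contains db1.

2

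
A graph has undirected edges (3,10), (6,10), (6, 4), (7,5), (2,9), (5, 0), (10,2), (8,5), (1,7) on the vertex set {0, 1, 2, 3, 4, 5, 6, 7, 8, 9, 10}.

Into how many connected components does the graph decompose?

2

From 0: component {0, 1, 5, 7, 8}.
From 2: component {2, 3, 4, 6, 9, 10}.
That's 2 components.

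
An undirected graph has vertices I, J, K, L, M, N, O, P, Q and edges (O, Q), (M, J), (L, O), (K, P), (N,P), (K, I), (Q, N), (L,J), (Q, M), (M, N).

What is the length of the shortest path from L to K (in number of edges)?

Distance 0: L.
Distance 1: J, O.
Distance 2: M, Q.
Distance 3: N.
Distance 4: P.
Distance 5: K — contains K.

5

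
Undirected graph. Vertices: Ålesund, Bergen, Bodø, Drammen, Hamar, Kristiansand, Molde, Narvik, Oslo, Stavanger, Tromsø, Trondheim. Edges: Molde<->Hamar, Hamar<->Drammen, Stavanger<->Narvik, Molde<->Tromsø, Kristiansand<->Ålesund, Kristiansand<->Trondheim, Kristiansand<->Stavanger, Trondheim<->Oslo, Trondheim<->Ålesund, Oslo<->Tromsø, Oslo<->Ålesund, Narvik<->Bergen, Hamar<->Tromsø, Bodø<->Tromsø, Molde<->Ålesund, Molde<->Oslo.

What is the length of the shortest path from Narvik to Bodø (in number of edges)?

6

Distance 0: Narvik.
Distance 1: Bergen, Stavanger.
Distance 2: Kristiansand.
Distance 3: Ålesund, Trondheim.
Distance 4: Molde, Oslo.
Distance 5: Hamar, Tromsø.
Distance 6: Bodø, Drammen — contains Bodø.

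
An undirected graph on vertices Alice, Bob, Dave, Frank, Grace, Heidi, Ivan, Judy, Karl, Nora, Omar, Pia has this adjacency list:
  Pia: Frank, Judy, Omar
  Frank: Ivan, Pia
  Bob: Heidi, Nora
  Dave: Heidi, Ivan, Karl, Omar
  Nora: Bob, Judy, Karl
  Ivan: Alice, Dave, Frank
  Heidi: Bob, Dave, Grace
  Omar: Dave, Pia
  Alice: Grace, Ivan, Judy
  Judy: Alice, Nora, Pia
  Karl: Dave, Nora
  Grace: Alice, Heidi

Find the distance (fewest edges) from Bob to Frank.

Distance 0: Bob.
Distance 1: Heidi, Nora.
Distance 2: Dave, Grace, Judy, Karl.
Distance 3: Alice, Ivan, Omar, Pia.
Distance 4: Frank — contains Frank.

4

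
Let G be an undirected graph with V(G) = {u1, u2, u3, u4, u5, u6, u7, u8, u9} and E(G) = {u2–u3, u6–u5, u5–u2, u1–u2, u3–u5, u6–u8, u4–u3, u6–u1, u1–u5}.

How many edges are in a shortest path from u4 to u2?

2

Distance 0: u4.
Distance 1: u3.
Distance 2: u2, u5 — contains u2.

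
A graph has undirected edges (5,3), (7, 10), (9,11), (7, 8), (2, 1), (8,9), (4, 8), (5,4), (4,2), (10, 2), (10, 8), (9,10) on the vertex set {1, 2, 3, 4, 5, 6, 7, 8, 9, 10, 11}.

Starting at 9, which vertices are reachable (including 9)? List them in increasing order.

1, 2, 3, 4, 5, 7, 8, 9, 10, 11

Start at 9.
Its neighbours: 8, 10, 11.
Then their neighbours: 2, 4, 7.
Then next layer: 1, 5.
Then next layer: 3.
Nothing further is reachable.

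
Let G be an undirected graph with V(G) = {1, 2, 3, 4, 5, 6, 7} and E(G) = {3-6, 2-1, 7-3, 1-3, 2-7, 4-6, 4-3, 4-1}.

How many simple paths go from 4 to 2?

6

4–1–2
4–1–3–7–2
4–3–1–2
4–3–7–2
4–6–3–1–2
4–6–3–7–2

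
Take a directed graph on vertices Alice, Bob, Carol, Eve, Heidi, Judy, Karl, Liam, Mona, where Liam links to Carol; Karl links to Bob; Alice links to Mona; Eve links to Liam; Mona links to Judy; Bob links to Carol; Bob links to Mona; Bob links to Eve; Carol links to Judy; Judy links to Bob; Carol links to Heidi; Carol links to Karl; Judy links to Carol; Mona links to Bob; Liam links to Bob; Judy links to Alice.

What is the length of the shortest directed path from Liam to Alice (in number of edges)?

Distance 0: Liam.
Distance 1: Bob, Carol.
Distance 2: Eve, Heidi, Judy, Karl, Mona.
Distance 3: Alice — contains Alice.

3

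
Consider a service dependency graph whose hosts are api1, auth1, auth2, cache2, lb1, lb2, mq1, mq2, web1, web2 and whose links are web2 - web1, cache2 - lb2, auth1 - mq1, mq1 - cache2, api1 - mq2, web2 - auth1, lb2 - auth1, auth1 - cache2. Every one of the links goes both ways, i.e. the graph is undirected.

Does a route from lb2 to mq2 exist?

Explore from lb2.
Distance 1: reach auth1, cache2.
Distance 2: reach mq1, web2.
Distance 3: reach web1.
The search is exhausted without reaching mq2; it lies in a different component.

No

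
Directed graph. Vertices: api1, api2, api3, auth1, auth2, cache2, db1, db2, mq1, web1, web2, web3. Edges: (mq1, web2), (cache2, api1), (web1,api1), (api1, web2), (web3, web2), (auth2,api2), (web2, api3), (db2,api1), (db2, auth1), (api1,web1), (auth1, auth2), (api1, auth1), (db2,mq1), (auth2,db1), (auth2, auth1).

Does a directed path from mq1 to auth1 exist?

Explore from mq1.
Distance 1: reach web2.
Distance 2: reach api3.
The search from mq1 is exhausted; no directed path reaches auth1.

No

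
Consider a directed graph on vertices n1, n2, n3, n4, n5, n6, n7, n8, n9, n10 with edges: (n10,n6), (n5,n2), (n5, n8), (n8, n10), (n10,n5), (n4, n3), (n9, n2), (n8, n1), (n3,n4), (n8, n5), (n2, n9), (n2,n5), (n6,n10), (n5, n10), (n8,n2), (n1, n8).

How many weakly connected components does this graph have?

From n1: component {n1, n2, n5, n6, n8, n9, n10}.
From n3: component {n3, n4}.
From n7: component {n7}.
That's 3 components.

3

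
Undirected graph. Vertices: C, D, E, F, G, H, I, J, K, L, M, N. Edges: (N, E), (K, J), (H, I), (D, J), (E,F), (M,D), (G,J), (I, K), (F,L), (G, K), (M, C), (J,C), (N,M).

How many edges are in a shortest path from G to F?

Distance 0: G.
Distance 1: J, K.
Distance 2: C, D, I.
Distance 3: H, M.
Distance 4: N.
Distance 5: E.
Distance 6: F — contains F.

6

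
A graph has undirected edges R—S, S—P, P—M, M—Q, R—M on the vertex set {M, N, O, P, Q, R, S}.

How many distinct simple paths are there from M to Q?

1

M–Q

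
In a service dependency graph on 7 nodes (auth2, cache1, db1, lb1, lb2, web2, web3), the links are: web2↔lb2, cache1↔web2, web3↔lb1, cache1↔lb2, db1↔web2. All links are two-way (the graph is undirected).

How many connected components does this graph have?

3

From auth2: component {auth2}.
From cache1: component {cache1, db1, lb2, web2}.
From lb1: component {lb1, web3}.
That's 3 components.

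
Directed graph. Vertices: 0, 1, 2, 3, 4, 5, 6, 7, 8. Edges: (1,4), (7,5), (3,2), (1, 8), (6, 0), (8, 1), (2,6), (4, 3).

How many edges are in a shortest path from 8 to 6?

Distance 0: 8.
Distance 1: 1.
Distance 2: 4.
Distance 3: 3.
Distance 4: 2.
Distance 5: 6 — contains 6.

5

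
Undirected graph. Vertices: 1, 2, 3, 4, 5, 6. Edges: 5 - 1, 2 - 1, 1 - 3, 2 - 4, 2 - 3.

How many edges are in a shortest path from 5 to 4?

Distance 0: 5.
Distance 1: 1.
Distance 2: 2, 3.
Distance 3: 4 — contains 4.

3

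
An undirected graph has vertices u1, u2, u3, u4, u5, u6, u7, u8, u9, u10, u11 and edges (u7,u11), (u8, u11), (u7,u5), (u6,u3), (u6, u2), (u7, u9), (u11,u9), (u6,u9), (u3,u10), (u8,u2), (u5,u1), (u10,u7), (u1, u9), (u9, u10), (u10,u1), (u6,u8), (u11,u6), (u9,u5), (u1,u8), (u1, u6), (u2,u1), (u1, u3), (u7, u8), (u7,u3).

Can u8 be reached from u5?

Yes

Explore from u5.
Distance 1: reach u1, u7, u9.
Distance 2: reach u2, u3, u6, u8, u10, u11.
Found u8.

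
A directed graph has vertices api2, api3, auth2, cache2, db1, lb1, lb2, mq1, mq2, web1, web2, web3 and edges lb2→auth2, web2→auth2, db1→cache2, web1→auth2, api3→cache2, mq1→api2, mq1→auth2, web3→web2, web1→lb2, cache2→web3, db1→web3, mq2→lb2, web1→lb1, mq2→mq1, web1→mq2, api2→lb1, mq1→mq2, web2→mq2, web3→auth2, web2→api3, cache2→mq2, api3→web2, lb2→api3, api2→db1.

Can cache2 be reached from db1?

Explore from db1.
Distance 1: reach cache2, web3.
Found cache2.

Yes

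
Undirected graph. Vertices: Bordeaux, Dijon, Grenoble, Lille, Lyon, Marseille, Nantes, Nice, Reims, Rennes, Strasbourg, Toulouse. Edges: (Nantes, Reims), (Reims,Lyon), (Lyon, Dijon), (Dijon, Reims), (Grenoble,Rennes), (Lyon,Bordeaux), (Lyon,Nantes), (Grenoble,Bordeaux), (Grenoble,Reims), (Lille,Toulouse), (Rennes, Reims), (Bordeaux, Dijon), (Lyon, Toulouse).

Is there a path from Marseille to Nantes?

No

Marseille has no edges, so nothing is reachable from it.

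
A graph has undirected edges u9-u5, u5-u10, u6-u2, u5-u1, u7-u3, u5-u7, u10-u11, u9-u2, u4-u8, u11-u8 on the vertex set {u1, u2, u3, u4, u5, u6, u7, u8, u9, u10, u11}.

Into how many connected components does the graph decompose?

From u1: component {u1, u2, u3, u4, u5, u6, u7, u8, u9, u10, u11}.
That's 1 component.

1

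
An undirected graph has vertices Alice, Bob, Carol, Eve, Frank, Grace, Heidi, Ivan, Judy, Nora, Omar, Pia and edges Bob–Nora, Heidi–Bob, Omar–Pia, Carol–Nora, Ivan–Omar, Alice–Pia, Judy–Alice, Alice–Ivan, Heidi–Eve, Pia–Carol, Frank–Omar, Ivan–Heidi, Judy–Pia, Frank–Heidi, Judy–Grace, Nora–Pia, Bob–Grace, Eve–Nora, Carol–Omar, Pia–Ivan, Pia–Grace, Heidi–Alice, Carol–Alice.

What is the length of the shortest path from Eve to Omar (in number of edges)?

Distance 0: Eve.
Distance 1: Heidi, Nora.
Distance 2: Alice, Bob, Carol, Frank, Ivan, Pia.
Distance 3: Grace, Judy, Omar — contains Omar.

3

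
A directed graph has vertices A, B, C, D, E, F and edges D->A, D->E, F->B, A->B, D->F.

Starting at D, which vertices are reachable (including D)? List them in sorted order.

A, B, D, E, F

Start at D.
Its neighbours: A, E, F.
Then their neighbours: B.
Nothing further is reachable.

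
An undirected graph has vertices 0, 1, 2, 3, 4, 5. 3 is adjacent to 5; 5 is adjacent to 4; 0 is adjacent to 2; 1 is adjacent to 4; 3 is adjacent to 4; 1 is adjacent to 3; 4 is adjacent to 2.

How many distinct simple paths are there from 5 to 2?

5–3–1–4–2
5–3–4–2
5–4–2

3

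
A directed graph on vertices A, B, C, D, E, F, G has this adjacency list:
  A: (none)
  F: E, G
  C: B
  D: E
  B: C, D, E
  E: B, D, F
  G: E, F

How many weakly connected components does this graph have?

2

From A: component {A}.
From B: component {B, C, D, E, F, G}.
That's 2 components.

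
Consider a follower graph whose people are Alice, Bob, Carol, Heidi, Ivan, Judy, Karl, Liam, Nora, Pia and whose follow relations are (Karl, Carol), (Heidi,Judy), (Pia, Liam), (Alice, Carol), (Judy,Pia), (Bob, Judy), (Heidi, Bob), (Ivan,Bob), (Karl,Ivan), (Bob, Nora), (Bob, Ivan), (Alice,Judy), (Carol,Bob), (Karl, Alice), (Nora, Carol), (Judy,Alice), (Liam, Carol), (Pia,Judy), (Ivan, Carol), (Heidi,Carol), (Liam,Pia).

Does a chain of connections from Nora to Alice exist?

Yes

Explore from Nora.
Distance 1: reach Carol.
Distance 2: reach Bob.
Distance 3: reach Ivan, Judy.
Distance 4: reach Alice, Pia.
Found Alice.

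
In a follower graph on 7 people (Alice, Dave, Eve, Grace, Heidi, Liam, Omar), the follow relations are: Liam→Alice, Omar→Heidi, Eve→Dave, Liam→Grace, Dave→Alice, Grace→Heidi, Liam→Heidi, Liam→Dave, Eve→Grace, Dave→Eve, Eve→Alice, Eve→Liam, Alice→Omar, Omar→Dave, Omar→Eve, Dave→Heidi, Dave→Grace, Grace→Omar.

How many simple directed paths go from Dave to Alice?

5

Dave→Alice
Dave→Eve→Alice
Dave→Eve→Liam→Alice
Dave→Grace→Omar→Eve→Alice
Dave→Grace→Omar→Eve→Liam→Alice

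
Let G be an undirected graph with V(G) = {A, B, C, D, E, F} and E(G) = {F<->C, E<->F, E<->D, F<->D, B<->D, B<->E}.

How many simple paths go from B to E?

3

B–D–E
B–D–F–E
B–E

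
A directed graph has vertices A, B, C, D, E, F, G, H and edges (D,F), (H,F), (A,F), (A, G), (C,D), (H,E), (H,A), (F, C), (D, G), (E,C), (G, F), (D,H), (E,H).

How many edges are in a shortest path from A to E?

Distance 0: A.
Distance 1: F, G.
Distance 2: C.
Distance 3: D.
Distance 4: H.
Distance 5: E — contains E.

5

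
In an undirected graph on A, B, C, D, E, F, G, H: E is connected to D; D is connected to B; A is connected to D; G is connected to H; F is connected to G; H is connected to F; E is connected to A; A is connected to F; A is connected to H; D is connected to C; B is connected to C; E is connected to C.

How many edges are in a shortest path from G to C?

4

Distance 0: G.
Distance 1: F, H.
Distance 2: A.
Distance 3: D, E.
Distance 4: B, C — contains C.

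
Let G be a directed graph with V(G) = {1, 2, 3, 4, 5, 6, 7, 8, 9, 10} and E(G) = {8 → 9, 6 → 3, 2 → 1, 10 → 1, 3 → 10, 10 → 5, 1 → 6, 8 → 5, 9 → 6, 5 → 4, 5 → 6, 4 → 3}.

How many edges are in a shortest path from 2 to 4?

Distance 0: 2.
Distance 1: 1.
Distance 2: 6.
Distance 3: 3.
Distance 4: 10.
Distance 5: 5.
Distance 6: 4 — contains 4.

6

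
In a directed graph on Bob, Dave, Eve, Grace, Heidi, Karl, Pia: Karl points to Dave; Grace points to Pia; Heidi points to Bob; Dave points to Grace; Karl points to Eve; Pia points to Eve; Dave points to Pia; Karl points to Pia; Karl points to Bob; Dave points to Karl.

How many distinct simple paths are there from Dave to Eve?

4

Dave→Grace→Pia→Eve
Dave→Karl→Eve
Dave→Karl→Pia→Eve
Dave→Pia→Eve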